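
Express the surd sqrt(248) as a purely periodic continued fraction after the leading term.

Write x_i = (sqrt(248) + m_i)/d_i with (m_0, d_0) = (0, 1). a_0 = floor(sqrt(248)) = 15, since 15^2 = 225 <= 248 < 256 = 16^2.
Iterate m_{i+1} = d_i*a_i - m_i, d_{i+1} = (248 - m_{i+1}^2)/d_i, a_{i+1} = floor((a_0 + m_{i+1})/d_{i+1}):
  m_1 = 1*15 - 0 = 15, d_1 = (248 - 15^2)/1 = 23/1 = 23, a_1 = floor((15 + 15)/23) = 1.
  m_2 = 23*1 - 15 = 8, d_2 = (248 - 8^2)/23 = 184/23 = 8, a_2 = floor((15 + 8)/8) = 2.
  m_3 = 8*2 - 8 = 8, d_3 = (248 - 8^2)/8 = 184/8 = 23, a_3 = floor((15 + 8)/23) = 1.
  m_4 = 23*1 - 8 = 15, d_4 = (248 - 15^2)/23 = 23/23 = 1, a_4 = floor((15 + 15)/1) = 30.
  m_5 = 1*30 - 15 = 15, d_5 = (248 - 15^2)/1 = 23/1 = 23: (m_5, d_5) = (m_1, d_1) = (15, 23), so from here the quotients repeat a_1, ..., a_4; the period length is 4.
Hence the expansion of sqrt(248) is a_0 = 15 followed by the repeating block 1, 2, 1, 30 (period 4).

[15; (1, 2, 1, 30)]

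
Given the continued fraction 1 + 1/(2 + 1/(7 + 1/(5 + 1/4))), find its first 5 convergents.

Using the convergent recurrence p_i = a_i*p_{i-1} + p_{i-2}, q_i = a_i*q_{i-1} + q_{i-2} with p_{-2}=0, p_{-1}=1, q_{-2}=1, q_{-1}=0:
  i=0: a_0=1, p_0 = 1*1 + 0 = 1, q_0 = 1*0 + 1 = 1.
  i=1: a_1=2, p_1 = 2*1 + 1 = 3, q_1 = 2*1 + 0 = 2.
  i=2: a_2=7, p_2 = 7*3 + 1 = 22, q_2 = 7*2 + 1 = 15.
  i=3: a_3=5, p_3 = 5*22 + 3 = 113, q_3 = 5*15 + 2 = 77.
  i=4: a_4=4, p_4 = 4*113 + 22 = 474, q_4 = 4*77 + 15 = 323.

1/1, 3/2, 22/15, 113/77, 474/323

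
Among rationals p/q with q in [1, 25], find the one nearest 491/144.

Expand x = 491/144 as a continued fraction with the Euclidean algorithm:
  491 = 3*144 + 59, so a_0 = 3.
  144 = 2*59 + 26, so a_1 = 2.
  59 = 2*26 + 7, so a_2 = 2.
  26 = 3*7 + 5, so a_3 = 3.
  7 = 1*5 + 2, so a_4 = 1.
  5 = 2*2 + 1, so a_5 = 2.
  2 = 2*1 + 0, so a_6 = 2.
so x = [3; 2, 2, 3, 1, 2, 2].
Convergents (p_i = a_i*p_{i-1} + p_{i-2}, q_i = a_i*q_{i-1} + q_{i-2} with p_{-2}=0, p_{-1}=1, q_{-2}=1, q_{-1}=0), until the denominator exceeds 25:
  i=0: a_0=3, p_0 = 3*1 + 0 = 3, q_0 = 3*0 + 1 = 1.
  i=1: a_1=2, p_1 = 2*3 + 1 = 7, q_1 = 2*1 + 0 = 2.
  i=2: a_2=2, p_2 = 2*7 + 3 = 17, q_2 = 2*2 + 1 = 5.
  i=3: a_3=3, p_3 = 3*17 + 7 = 58, q_3 = 3*5 + 2 = 17.
  i=4: a_4=1, p_4 = 1*58 + 17 = 75, q_4 = 1*17 + 5 = 22.
  i=5: a_5=2, p_5 = 2*75 + 58 = 208, q_5 = 2*22 + 17 = 61.
q_5 = 61 > 25, so the last convergent with denominator <= 25 is p_4/q_4 = 75/22.
The closest fraction with denominator <= 25 is either p_4/q_4 or the intermediate fraction (k*p_4 + p_3)/(k*q_4 + q_3) with the largest k >= 1 whose denominator stays <= 25; these approach x as k grows, and every other convergent or intermediate fraction in range is farther away.
Largest k: floor((25 - q_3)/q_4) = floor((25 - 17)/22) = 0.
Since k = 0, no intermediate fraction beyond p_4/q_4 has denominator <= 25, so the convergent 75/22 is the closest (its error is |491*22 - 75*144|/(144*22) = 2/3168).

75/22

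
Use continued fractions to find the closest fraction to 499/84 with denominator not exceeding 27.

Expand x = 499/84 as a continued fraction with the Euclidean algorithm:
  499 = 5*84 + 79, so a_0 = 5.
  84 = 1*79 + 5, so a_1 = 1.
  79 = 15*5 + 4, so a_2 = 15.
  5 = 1*4 + 1, so a_3 = 1.
  4 = 4*1 + 0, so a_4 = 4.
so x = [5; 1, 15, 1, 4].
Convergents (p_i = a_i*p_{i-1} + p_{i-2}, q_i = a_i*q_{i-1} + q_{i-2} with p_{-2}=0, p_{-1}=1, q_{-2}=1, q_{-1}=0), until the denominator exceeds 27:
  i=0: a_0=5, p_0 = 5*1 + 0 = 5, q_0 = 5*0 + 1 = 1.
  i=1: a_1=1, p_1 = 1*5 + 1 = 6, q_1 = 1*1 + 0 = 1.
  i=2: a_2=15, p_2 = 15*6 + 5 = 95, q_2 = 15*1 + 1 = 16.
  i=3: a_3=1, p_3 = 1*95 + 6 = 101, q_3 = 1*16 + 1 = 17.
  i=4: a_4=4, p_4 = 4*101 + 95 = 499, q_4 = 4*17 + 16 = 84.
q_4 = 84 > 27, so the last convergent with denominator <= 27 is p_3/q_3 = 101/17.
The closest fraction with denominator <= 27 is either p_3/q_3 or the intermediate fraction (k*p_3 + p_2)/(k*q_3 + q_2) with the largest k >= 1 whose denominator stays <= 27; these approach x as k grows, and every other convergent or intermediate fraction in range is farther away.
Largest k: floor((27 - q_2)/q_3) = floor((27 - 16)/17) = 0.
Since k = 0, no intermediate fraction beyond p_3/q_3 has denominator <= 27, so the convergent 101/17 is the closest (its error is |499*17 - 101*84|/(84*17) = 1/1428).

101/17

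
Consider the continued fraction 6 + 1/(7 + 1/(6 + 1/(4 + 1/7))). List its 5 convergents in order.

6/1, 43/7, 264/43, 1099/179, 7957/1296

Using the convergent recurrence p_i = a_i*p_{i-1} + p_{i-2}, q_i = a_i*q_{i-1} + q_{i-2} with p_{-2}=0, p_{-1}=1, q_{-2}=1, q_{-1}=0:
  i=0: a_0=6, p_0 = 6*1 + 0 = 6, q_0 = 6*0 + 1 = 1.
  i=1: a_1=7, p_1 = 7*6 + 1 = 43, q_1 = 7*1 + 0 = 7.
  i=2: a_2=6, p_2 = 6*43 + 6 = 264, q_2 = 6*7 + 1 = 43.
  i=3: a_3=4, p_3 = 4*264 + 43 = 1099, q_3 = 4*43 + 7 = 179.
  i=4: a_4=7, p_4 = 7*1099 + 264 = 7957, q_4 = 7*179 + 43 = 1296.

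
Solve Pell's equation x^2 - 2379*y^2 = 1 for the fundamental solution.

First expand sqrt(2379) as a continued fraction. With x_i = (sqrt(2379) + m_i)/d_i and (m_0, d_0) = (0, 1): a_0 = floor(sqrt(2379)) = 48, since 48^2 = 2304 <= 2379 < 2401 = 49^2.
Iterate m_{i+1} = d_i*a_i - m_i, d_{i+1} = (2379 - m_{i+1}^2)/d_i, a_{i+1} = floor((a_0 + m_{i+1})/d_{i+1}):
  m_1 = 1*48 - 0 = 48, d_1 = (2379 - 48^2)/1 = 75/1 = 75, a_1 = floor((48 + 48)/75) = 1.
  m_2 = 75*1 - 48 = 27, d_2 = (2379 - 27^2)/75 = 1650/75 = 22, a_2 = floor((48 + 27)/22) = 3.
  m_3 = 22*3 - 27 = 39, d_3 = (2379 - 39^2)/22 = 858/22 = 39, a_3 = floor((48 + 39)/39) = 2.
  m_4 = 39*2 - 39 = 39, d_4 = (2379 - 39^2)/39 = 858/39 = 22, a_4 = floor((48 + 39)/22) = 3.
  m_5 = 22*3 - 39 = 27, d_5 = (2379 - 27^2)/22 = 1650/22 = 75, a_5 = floor((48 + 27)/75) = 1.
  m_6 = 75*1 - 27 = 48, d_6 = (2379 - 48^2)/75 = 75/75 = 1, a_6 = floor((48 + 48)/1) = 96.
  m_7 = 1*96 - 48 = 48, d_7 = (2379 - 48^2)/1 = 75/1 = 75: (m_7, d_7) = (m_1, d_1) = (48, 75), so from here the quotients repeat a_1, ..., a_6; the period length is 6.
So sqrt(2379) = [48; (1, 3, 2, 3, 1, 96)] with period length k = 6.
k is even, so the fundamental solution of x^2 - 2379y^2 = 1 is (p_{k-1}, q_{k-1}) = (p_5, q_5); compute convergents through index 5.
Convergents (p_i = a_i*p_{i-1} + p_{i-2}, q_i = a_i*q_{i-1} + q_{i-2} with p_{-2}=0, p_{-1}=1, q_{-2}=1, q_{-1}=0):
  i=0: a_0=48, p_0 = 48*1 + 0 = 48, q_0 = 48*0 + 1 = 1.
  i=1: a_1=1, p_1 = 1*48 + 1 = 49, q_1 = 1*1 + 0 = 1.
  i=2: a_2=3, p_2 = 3*49 + 48 = 195, q_2 = 3*1 + 1 = 4.
  i=3: a_3=2, p_3 = 2*195 + 49 = 439, q_3 = 2*4 + 1 = 9.
  i=4: a_4=3, p_4 = 3*439 + 195 = 1512, q_4 = 3*9 + 4 = 31.
  i=5: a_5=1, p_5 = 1*1512 + 439 = 1951, q_5 = 1*31 + 9 = 40.
Check: 1951^2 - 2379*40^2 = 3806401 - 3806400 = 1, so (x, y) = (1951, 40) solves the equation, and by the theorem it is the least positive solution.

(x, y) = (1951, 40)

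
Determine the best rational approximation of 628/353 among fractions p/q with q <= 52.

Expand x = 628/353 as a continued fraction with the Euclidean algorithm:
  628 = 1*353 + 275, so a_0 = 1.
  353 = 1*275 + 78, so a_1 = 1.
  275 = 3*78 + 41, so a_2 = 3.
  78 = 1*41 + 37, so a_3 = 1.
  41 = 1*37 + 4, so a_4 = 1.
  37 = 9*4 + 1, so a_5 = 9.
  4 = 4*1 + 0, so a_6 = 4.
so x = [1; 1, 3, 1, 1, 9, 4].
Convergents (p_i = a_i*p_{i-1} + p_{i-2}, q_i = a_i*q_{i-1} + q_{i-2} with p_{-2}=0, p_{-1}=1, q_{-2}=1, q_{-1}=0), until the denominator exceeds 52:
  i=0: a_0=1, p_0 = 1*1 + 0 = 1, q_0 = 1*0 + 1 = 1.
  i=1: a_1=1, p_1 = 1*1 + 1 = 2, q_1 = 1*1 + 0 = 1.
  i=2: a_2=3, p_2 = 3*2 + 1 = 7, q_2 = 3*1 + 1 = 4.
  i=3: a_3=1, p_3 = 1*7 + 2 = 9, q_3 = 1*4 + 1 = 5.
  i=4: a_4=1, p_4 = 1*9 + 7 = 16, q_4 = 1*5 + 4 = 9.
  i=5: a_5=9, p_5 = 9*16 + 9 = 153, q_5 = 9*9 + 5 = 86.
q_5 = 86 > 52, so the last convergent with denominator <= 52 is p_4/q_4 = 16/9.
The closest fraction with denominator <= 52 is either p_4/q_4 or the intermediate fraction (k*p_4 + p_3)/(k*q_4 + q_3) with the largest k >= 1 whose denominator stays <= 52; these approach x as k grows, and every other convergent or intermediate fraction in range is farther away.
Largest k: floor((52 - q_3)/q_4) = floor((52 - 5)/9) = 5.
That gives (5*16 + 9)/(5*9 + 5) = 89/50.
Compare the errors: |x - 16/9| = |628*9 - 16*353|/(353*9) = 4/3177, and |x - 89/50| = |628*50 - 89*353|/(353*50) = 17/17650.
Cross-multiplying, 17*3177 = 54009 < 70600 = 4*17650, so 17/17650 is smaller: the intermediate fraction 89/50 is closer to x than 16/9.

89/50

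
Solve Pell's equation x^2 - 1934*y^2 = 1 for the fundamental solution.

(x, y) = (1935, 44)

First expand sqrt(1934) as a continued fraction. With x_i = (sqrt(1934) + m_i)/d_i and (m_0, d_0) = (0, 1): a_0 = floor(sqrt(1934)) = 43, since 43^2 = 1849 <= 1934 < 1936 = 44^2.
Iterate m_{i+1} = d_i*a_i - m_i, d_{i+1} = (1934 - m_{i+1}^2)/d_i, a_{i+1} = floor((a_0 + m_{i+1})/d_{i+1}):
  m_1 = 1*43 - 0 = 43, d_1 = (1934 - 43^2)/1 = 85/1 = 85, a_1 = floor((43 + 43)/85) = 1.
  m_2 = 85*1 - 43 = 42, d_2 = (1934 - 42^2)/85 = 170/85 = 2, a_2 = floor((43 + 42)/2) = 42.
  m_3 = 2*42 - 42 = 42, d_3 = (1934 - 42^2)/2 = 170/2 = 85, a_3 = floor((43 + 42)/85) = 1.
  m_4 = 85*1 - 42 = 43, d_4 = (1934 - 43^2)/85 = 85/85 = 1, a_4 = floor((43 + 43)/1) = 86.
  m_5 = 1*86 - 43 = 43, d_5 = (1934 - 43^2)/1 = 85/1 = 85: (m_5, d_5) = (m_1, d_1) = (43, 85), so from here the quotients repeat a_1, ..., a_4; the period length is 4.
So sqrt(1934) = [43; (1, 42, 1, 86)] with period length k = 4.
k is even, so the fundamental solution of x^2 - 1934y^2 = 1 is (p_{k-1}, q_{k-1}) = (p_3, q_3); compute convergents through index 3.
Convergents (p_i = a_i*p_{i-1} + p_{i-2}, q_i = a_i*q_{i-1} + q_{i-2} with p_{-2}=0, p_{-1}=1, q_{-2}=1, q_{-1}=0):
  i=0: a_0=43, p_0 = 43*1 + 0 = 43, q_0 = 43*0 + 1 = 1.
  i=1: a_1=1, p_1 = 1*43 + 1 = 44, q_1 = 1*1 + 0 = 1.
  i=2: a_2=42, p_2 = 42*44 + 43 = 1891, q_2 = 42*1 + 1 = 43.
  i=3: a_3=1, p_3 = 1*1891 + 44 = 1935, q_3 = 1*43 + 1 = 44.
Check: 1935^2 - 1934*44^2 = 3744225 - 3744224 = 1, so (x, y) = (1935, 44) solves the equation, and by the theorem it is the least positive solution.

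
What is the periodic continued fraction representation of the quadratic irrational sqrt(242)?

Write x_i = (sqrt(242) + m_i)/d_i with (m_0, d_0) = (0, 1). a_0 = floor(sqrt(242)) = 15, since 15^2 = 225 <= 242 < 256 = 16^2.
Iterate m_{i+1} = d_i*a_i - m_i, d_{i+1} = (242 - m_{i+1}^2)/d_i, a_{i+1} = floor((a_0 + m_{i+1})/d_{i+1}):
  m_1 = 1*15 - 0 = 15, d_1 = (242 - 15^2)/1 = 17/1 = 17, a_1 = floor((15 + 15)/17) = 1.
  m_2 = 17*1 - 15 = 2, d_2 = (242 - 2^2)/17 = 238/17 = 14, a_2 = floor((15 + 2)/14) = 1.
  m_3 = 14*1 - 2 = 12, d_3 = (242 - 12^2)/14 = 98/14 = 7, a_3 = floor((15 + 12)/7) = 3.
  m_4 = 7*3 - 12 = 9, d_4 = (242 - 9^2)/7 = 161/7 = 23, a_4 = floor((15 + 9)/23) = 1.
  m_5 = 23*1 - 9 = 14, d_5 = (242 - 14^2)/23 = 46/23 = 2, a_5 = floor((15 + 14)/2) = 14.
  m_6 = 2*14 - 14 = 14, d_6 = (242 - 14^2)/2 = 46/2 = 23, a_6 = floor((15 + 14)/23) = 1.
  m_7 = 23*1 - 14 = 9, d_7 = (242 - 9^2)/23 = 161/23 = 7, a_7 = floor((15 + 9)/7) = 3.
  m_8 = 7*3 - 9 = 12, d_8 = (242 - 12^2)/7 = 98/7 = 14, a_8 = floor((15 + 12)/14) = 1.
  m_9 = 14*1 - 12 = 2, d_9 = (242 - 2^2)/14 = 238/14 = 17, a_9 = floor((15 + 2)/17) = 1.
  m_10 = 17*1 - 2 = 15, d_10 = (242 - 15^2)/17 = 17/17 = 1, a_10 = floor((15 + 15)/1) = 30.
  m_11 = 1*30 - 15 = 15, d_11 = (242 - 15^2)/1 = 17/1 = 17: (m_11, d_11) = (m_1, d_1) = (15, 17), so from here the quotients repeat a_1, ..., a_10; the period length is 10.
Hence the expansion of sqrt(242) is a_0 = 15 followed by the repeating block 1, 1, 3, 1, 14, 1, 3, 1, 1, 30 (period 10).

[15; (1, 1, 3, 1, 14, 1, 3, 1, 1, 30)]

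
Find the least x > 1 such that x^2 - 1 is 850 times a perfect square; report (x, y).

(x, y) = (2449, 84)

First expand sqrt(850) as a continued fraction. With x_i = (sqrt(850) + m_i)/d_i and (m_0, d_0) = (0, 1): a_0 = floor(sqrt(850)) = 29, since 29^2 = 841 <= 850 < 900 = 30^2.
Iterate m_{i+1} = d_i*a_i - m_i, d_{i+1} = (850 - m_{i+1}^2)/d_i, a_{i+1} = floor((a_0 + m_{i+1})/d_{i+1}):
  m_1 = 1*29 - 0 = 29, d_1 = (850 - 29^2)/1 = 9/1 = 9, a_1 = floor((29 + 29)/9) = 6.
  m_2 = 9*6 - 29 = 25, d_2 = (850 - 25^2)/9 = 225/9 = 25, a_2 = floor((29 + 25)/25) = 2.
  m_3 = 25*2 - 25 = 25, d_3 = (850 - 25^2)/25 = 225/25 = 9, a_3 = floor((29 + 25)/9) = 6.
  m_4 = 9*6 - 25 = 29, d_4 = (850 - 29^2)/9 = 9/9 = 1, a_4 = floor((29 + 29)/1) = 58.
  m_5 = 1*58 - 29 = 29, d_5 = (850 - 29^2)/1 = 9/1 = 9: (m_5, d_5) = (m_1, d_1) = (29, 9), so from here the quotients repeat a_1, ..., a_4; the period length is 4.
So sqrt(850) = [29; (6, 2, 6, 58)] with period length k = 4.
k is even, so the fundamental solution of x^2 - 850y^2 = 1 is (p_{k-1}, q_{k-1}) = (p_3, q_3); compute convergents through index 3.
Convergents (p_i = a_i*p_{i-1} + p_{i-2}, q_i = a_i*q_{i-1} + q_{i-2} with p_{-2}=0, p_{-1}=1, q_{-2}=1, q_{-1}=0):
  i=0: a_0=29, p_0 = 29*1 + 0 = 29, q_0 = 29*0 + 1 = 1.
  i=1: a_1=6, p_1 = 6*29 + 1 = 175, q_1 = 6*1 + 0 = 6.
  i=2: a_2=2, p_2 = 2*175 + 29 = 379, q_2 = 2*6 + 1 = 13.
  i=3: a_3=6, p_3 = 6*379 + 175 = 2449, q_3 = 6*13 + 6 = 84.
Check: 2449^2 - 850*84^2 = 5997601 - 5997600 = 1, so (x, y) = (2449, 84) solves the equation, and by the theorem it is the least positive solution.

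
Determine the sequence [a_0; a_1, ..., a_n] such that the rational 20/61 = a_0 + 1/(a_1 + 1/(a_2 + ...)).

Run the Euclidean algorithm on 20 and 61; the successive quotients are the partial quotients a_0, a_1, ... (each step inverts the fractional part left over by the previous one):
  20 = 0*61 + 20, so a_0 = 0.
  61 = 3*20 + 1, so a_1 = 3.
  20 = 20*1 + 0, so a_2 = 20.
The remainder reaches 0 after 3 divisions, so the expansion has 3 partial quotients, read off in order.

[0; 3, 20]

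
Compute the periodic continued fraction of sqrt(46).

[6; (1, 3, 1, 1, 2, 6, 2, 1, 1, 3, 1, 12)]

Write x_i = (sqrt(46) + m_i)/d_i with (m_0, d_0) = (0, 1). a_0 = floor(sqrt(46)) = 6, since 6^2 = 36 <= 46 < 49 = 7^2.
Iterate m_{i+1} = d_i*a_i - m_i, d_{i+1} = (46 - m_{i+1}^2)/d_i, a_{i+1} = floor((a_0 + m_{i+1})/d_{i+1}):
  m_1 = 1*6 - 0 = 6, d_1 = (46 - 6^2)/1 = 10/1 = 10, a_1 = floor((6 + 6)/10) = 1.
  m_2 = 10*1 - 6 = 4, d_2 = (46 - 4^2)/10 = 30/10 = 3, a_2 = floor((6 + 4)/3) = 3.
  m_3 = 3*3 - 4 = 5, d_3 = (46 - 5^2)/3 = 21/3 = 7, a_3 = floor((6 + 5)/7) = 1.
  m_4 = 7*1 - 5 = 2, d_4 = (46 - 2^2)/7 = 42/7 = 6, a_4 = floor((6 + 2)/6) = 1.
  m_5 = 6*1 - 2 = 4, d_5 = (46 - 4^2)/6 = 30/6 = 5, a_5 = floor((6 + 4)/5) = 2.
  m_6 = 5*2 - 4 = 6, d_6 = (46 - 6^2)/5 = 10/5 = 2, a_6 = floor((6 + 6)/2) = 6.
  m_7 = 2*6 - 6 = 6, d_7 = (46 - 6^2)/2 = 10/2 = 5, a_7 = floor((6 + 6)/5) = 2.
  m_8 = 5*2 - 6 = 4, d_8 = (46 - 4^2)/5 = 30/5 = 6, a_8 = floor((6 + 4)/6) = 1.
  m_9 = 6*1 - 4 = 2, d_9 = (46 - 2^2)/6 = 42/6 = 7, a_9 = floor((6 + 2)/7) = 1.
  m_10 = 7*1 - 2 = 5, d_10 = (46 - 5^2)/7 = 21/7 = 3, a_10 = floor((6 + 5)/3) = 3.
  m_11 = 3*3 - 5 = 4, d_11 = (46 - 4^2)/3 = 30/3 = 10, a_11 = floor((6 + 4)/10) = 1.
  m_12 = 10*1 - 4 = 6, d_12 = (46 - 6^2)/10 = 10/10 = 1, a_12 = floor((6 + 6)/1) = 12.
  m_13 = 1*12 - 6 = 6, d_13 = (46 - 6^2)/1 = 10/1 = 10: (m_13, d_13) = (m_1, d_1) = (6, 10), so from here the quotients repeat a_1, ..., a_12; the period length is 12.
Hence the expansion of sqrt(46) is a_0 = 6 followed by the repeating block 1, 3, 1, 1, 2, 6, 2, 1, 1, 3, 1, 12 (period 12).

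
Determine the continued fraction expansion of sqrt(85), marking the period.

[9; (4, 1, 1, 4, 18)]

Write x_i = (sqrt(85) + m_i)/d_i with (m_0, d_0) = (0, 1). a_0 = floor(sqrt(85)) = 9, since 9^2 = 81 <= 85 < 100 = 10^2.
Iterate m_{i+1} = d_i*a_i - m_i, d_{i+1} = (85 - m_{i+1}^2)/d_i, a_{i+1} = floor((a_0 + m_{i+1})/d_{i+1}):
  m_1 = 1*9 - 0 = 9, d_1 = (85 - 9^2)/1 = 4/1 = 4, a_1 = floor((9 + 9)/4) = 4.
  m_2 = 4*4 - 9 = 7, d_2 = (85 - 7^2)/4 = 36/4 = 9, a_2 = floor((9 + 7)/9) = 1.
  m_3 = 9*1 - 7 = 2, d_3 = (85 - 2^2)/9 = 81/9 = 9, a_3 = floor((9 + 2)/9) = 1.
  m_4 = 9*1 - 2 = 7, d_4 = (85 - 7^2)/9 = 36/9 = 4, a_4 = floor((9 + 7)/4) = 4.
  m_5 = 4*4 - 7 = 9, d_5 = (85 - 9^2)/4 = 4/4 = 1, a_5 = floor((9 + 9)/1) = 18.
  m_6 = 1*18 - 9 = 9, d_6 = (85 - 9^2)/1 = 4/1 = 4: (m_6, d_6) = (m_1, d_1) = (9, 4), so from here the quotients repeat a_1, ..., a_5; the period length is 5.
Hence the expansion of sqrt(85) is a_0 = 9 followed by the repeating block 4, 1, 1, 4, 18 (period 5).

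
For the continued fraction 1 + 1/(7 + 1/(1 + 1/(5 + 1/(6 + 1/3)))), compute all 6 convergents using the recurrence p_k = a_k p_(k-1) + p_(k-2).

Using the convergent recurrence p_i = a_i*p_{i-1} + p_{i-2}, q_i = a_i*q_{i-1} + q_{i-2} with p_{-2}=0, p_{-1}=1, q_{-2}=1, q_{-1}=0:
  i=0: a_0=1, p_0 = 1*1 + 0 = 1, q_0 = 1*0 + 1 = 1.
  i=1: a_1=7, p_1 = 7*1 + 1 = 8, q_1 = 7*1 + 0 = 7.
  i=2: a_2=1, p_2 = 1*8 + 1 = 9, q_2 = 1*7 + 1 = 8.
  i=3: a_3=5, p_3 = 5*9 + 8 = 53, q_3 = 5*8 + 7 = 47.
  i=4: a_4=6, p_4 = 6*53 + 9 = 327, q_4 = 6*47 + 8 = 290.
  i=5: a_5=3, p_5 = 3*327 + 53 = 1034, q_5 = 3*290 + 47 = 917.

1/1, 8/7, 9/8, 53/47, 327/290, 1034/917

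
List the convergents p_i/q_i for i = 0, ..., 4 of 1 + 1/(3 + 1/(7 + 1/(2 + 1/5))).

1/1, 4/3, 29/22, 62/47, 339/257

Using the convergent recurrence p_i = a_i*p_{i-1} + p_{i-2}, q_i = a_i*q_{i-1} + q_{i-2} with p_{-2}=0, p_{-1}=1, q_{-2}=1, q_{-1}=0:
  i=0: a_0=1, p_0 = 1*1 + 0 = 1, q_0 = 1*0 + 1 = 1.
  i=1: a_1=3, p_1 = 3*1 + 1 = 4, q_1 = 3*1 + 0 = 3.
  i=2: a_2=7, p_2 = 7*4 + 1 = 29, q_2 = 7*3 + 1 = 22.
  i=3: a_3=2, p_3 = 2*29 + 4 = 62, q_3 = 2*22 + 3 = 47.
  i=4: a_4=5, p_4 = 5*62 + 29 = 339, q_4 = 5*47 + 22 = 257.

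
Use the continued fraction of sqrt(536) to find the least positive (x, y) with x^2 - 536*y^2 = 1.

(x, y) = (145925, 6303)

First expand sqrt(536) as a continued fraction. With x_i = (sqrt(536) + m_i)/d_i and (m_0, d_0) = (0, 1): a_0 = floor(sqrt(536)) = 23, since 23^2 = 529 <= 536 < 576 = 24^2.
Iterate m_{i+1} = d_i*a_i - m_i, d_{i+1} = (536 - m_{i+1}^2)/d_i, a_{i+1} = floor((a_0 + m_{i+1})/d_{i+1}):
  m_1 = 1*23 - 0 = 23, d_1 = (536 - 23^2)/1 = 7/1 = 7, a_1 = floor((23 + 23)/7) = 6.
  m_2 = 7*6 - 23 = 19, d_2 = (536 - 19^2)/7 = 175/7 = 25, a_2 = floor((23 + 19)/25) = 1.
  m_3 = 25*1 - 19 = 6, d_3 = (536 - 6^2)/25 = 500/25 = 20, a_3 = floor((23 + 6)/20) = 1.
  m_4 = 20*1 - 6 = 14, d_4 = (536 - 14^2)/20 = 340/20 = 17, a_4 = floor((23 + 14)/17) = 2.
  m_5 = 17*2 - 14 = 20, d_5 = (536 - 20^2)/17 = 136/17 = 8, a_5 = floor((23 + 20)/8) = 5.
  m_6 = 8*5 - 20 = 20, d_6 = (536 - 20^2)/8 = 136/8 = 17, a_6 = floor((23 + 20)/17) = 2.
  m_7 = 17*2 - 20 = 14, d_7 = (536 - 14^2)/17 = 340/17 = 20, a_7 = floor((23 + 14)/20) = 1.
  m_8 = 20*1 - 14 = 6, d_8 = (536 - 6^2)/20 = 500/20 = 25, a_8 = floor((23 + 6)/25) = 1.
  m_9 = 25*1 - 6 = 19, d_9 = (536 - 19^2)/25 = 175/25 = 7, a_9 = floor((23 + 19)/7) = 6.
  m_10 = 7*6 - 19 = 23, d_10 = (536 - 23^2)/7 = 7/7 = 1, a_10 = floor((23 + 23)/1) = 46.
  m_11 = 1*46 - 23 = 23, d_11 = (536 - 23^2)/1 = 7/1 = 7: (m_11, d_11) = (m_1, d_1) = (23, 7), so from here the quotients repeat a_1, ..., a_10; the period length is 10.
So sqrt(536) = [23; (6, 1, 1, 2, 5, 2, 1, 1, 6, 46)] with period length k = 10.
k is even, so the fundamental solution of x^2 - 536y^2 = 1 is (p_{k-1}, q_{k-1}) = (p_9, q_9); compute convergents through index 9.
Convergents (p_i = a_i*p_{i-1} + p_{i-2}, q_i = a_i*q_{i-1} + q_{i-2} with p_{-2}=0, p_{-1}=1, q_{-2}=1, q_{-1}=0):
  i=0: a_0=23, p_0 = 23*1 + 0 = 23, q_0 = 23*0 + 1 = 1.
  i=1: a_1=6, p_1 = 6*23 + 1 = 139, q_1 = 6*1 + 0 = 6.
  i=2: a_2=1, p_2 = 1*139 + 23 = 162, q_2 = 1*6 + 1 = 7.
  i=3: a_3=1, p_3 = 1*162 + 139 = 301, q_3 = 1*7 + 6 = 13.
  i=4: a_4=2, p_4 = 2*301 + 162 = 764, q_4 = 2*13 + 7 = 33.
  i=5: a_5=5, p_5 = 5*764 + 301 = 4121, q_5 = 5*33 + 13 = 178.
  i=6: a_6=2, p_6 = 2*4121 + 764 = 9006, q_6 = 2*178 + 33 = 389.
  i=7: a_7=1, p_7 = 1*9006 + 4121 = 13127, q_7 = 1*389 + 178 = 567.
  i=8: a_8=1, p_8 = 1*13127 + 9006 = 22133, q_8 = 1*567 + 389 = 956.
  i=9: a_9=6, p_9 = 6*22133 + 13127 = 145925, q_9 = 6*956 + 567 = 6303.
Check: 145925^2 - 536*6303^2 = 21294105625 - 21294105624 = 1, so (x, y) = (145925, 6303) solves the equation, and by the theorem it is the least positive solution.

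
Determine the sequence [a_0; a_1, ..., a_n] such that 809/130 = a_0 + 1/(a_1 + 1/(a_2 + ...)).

Run the Euclidean algorithm on 809 and 130; the successive quotients are the partial quotients a_0, a_1, ... (each step inverts the fractional part left over by the previous one):
  809 = 6*130 + 29, so a_0 = 6.
  130 = 4*29 + 14, so a_1 = 4.
  29 = 2*14 + 1, so a_2 = 2.
  14 = 14*1 + 0, so a_3 = 14.
The remainder reaches 0 after 4 divisions, so the expansion has 4 partial quotients, read off in order.

[6; 4, 2, 14]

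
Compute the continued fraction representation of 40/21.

[1; 1, 9, 2]

Run the Euclidean algorithm on 40 and 21; the successive quotients are the partial quotients a_0, a_1, ... (each step inverts the fractional part left over by the previous one):
  40 = 1*21 + 19, so a_0 = 1.
  21 = 1*19 + 2, so a_1 = 1.
  19 = 9*2 + 1, so a_2 = 9.
  2 = 2*1 + 0, so a_3 = 2.
The remainder reaches 0 after 4 divisions, so the expansion has 4 partial quotients, read off in order.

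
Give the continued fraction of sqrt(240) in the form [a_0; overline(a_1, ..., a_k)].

[15; overline(2, 30)]

Write x_i = (sqrt(240) + m_i)/d_i with (m_0, d_0) = (0, 1). a_0 = floor(sqrt(240)) = 15, since 15^2 = 225 <= 240 < 256 = 16^2.
Iterate m_{i+1} = d_i*a_i - m_i, d_{i+1} = (240 - m_{i+1}^2)/d_i, a_{i+1} = floor((a_0 + m_{i+1})/d_{i+1}):
  m_1 = 1*15 - 0 = 15, d_1 = (240 - 15^2)/1 = 15/1 = 15, a_1 = floor((15 + 15)/15) = 2.
  m_2 = 15*2 - 15 = 15, d_2 = (240 - 15^2)/15 = 15/15 = 1, a_2 = floor((15 + 15)/1) = 30.
  m_3 = 1*30 - 15 = 15, d_3 = (240 - 15^2)/1 = 15/1 = 15: (m_3, d_3) = (m_1, d_1) = (15, 15), so from here the quotients repeat a_1, a_2; the period length is 2.
Hence the expansion of sqrt(240) is a_0 = 15 followed by the repeating block 2, 30 (period 2).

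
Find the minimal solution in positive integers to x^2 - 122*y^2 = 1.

(x, y) = (243, 22)

First expand sqrt(122) as a continued fraction. With x_i = (sqrt(122) + m_i)/d_i and (m_0, d_0) = (0, 1): a_0 = floor(sqrt(122)) = 11, since 11^2 = 121 <= 122 < 144 = 12^2.
Iterate m_{i+1} = d_i*a_i - m_i, d_{i+1} = (122 - m_{i+1}^2)/d_i, a_{i+1} = floor((a_0 + m_{i+1})/d_{i+1}):
  m_1 = 1*11 - 0 = 11, d_1 = (122 - 11^2)/1 = 1/1 = 1, a_1 = floor((11 + 11)/1) = 22.
  m_2 = 1*22 - 11 = 11, d_2 = (122 - 11^2)/1 = 1/1 = 1: (m_2, d_2) = (m_1, d_1) = (11, 1), so from here the quotient a_1 repeats; the period length is 1.
So sqrt(122) = [11; (22)] with period length k = 1.
k is odd, so (p_{k-1}, q_{k-1}) only solves x^2 - 122y^2 = -1 and the fundamental solution of x^2 - 122y^2 = 1 is (p_{2k-1}, q_{2k-1}) = (p_1, q_1); compute convergents through index 1, running through the period twice.
Convergents (p_i = a_i*p_{i-1} + p_{i-2}, q_i = a_i*q_{i-1} + q_{i-2} with p_{-2}=0, p_{-1}=1, q_{-2}=1, q_{-1}=0):
  i=0: a_0=11, p_0 = 11*1 + 0 = 11, q_0 = 11*0 + 1 = 1.
  i=1: a_1=22, p_1 = 22*11 + 1 = 243, q_1 = 22*1 + 0 = 22.
Indeed p_0^2 - 122*q_0^2 = 121 - 122 = -1, not +1.
Check: 243^2 - 122*22^2 = 59049 - 59048 = 1, so (x, y) = (243, 22) solves the equation, and by the theorem it is the least positive solution.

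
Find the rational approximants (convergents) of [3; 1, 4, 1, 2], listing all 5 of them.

Using the convergent recurrence p_i = a_i*p_{i-1} + p_{i-2}, q_i = a_i*q_{i-1} + q_{i-2} with p_{-2}=0, p_{-1}=1, q_{-2}=1, q_{-1}=0:
  i=0: a_0=3, p_0 = 3*1 + 0 = 3, q_0 = 3*0 + 1 = 1.
  i=1: a_1=1, p_1 = 1*3 + 1 = 4, q_1 = 1*1 + 0 = 1.
  i=2: a_2=4, p_2 = 4*4 + 3 = 19, q_2 = 4*1 + 1 = 5.
  i=3: a_3=1, p_3 = 1*19 + 4 = 23, q_3 = 1*5 + 1 = 6.
  i=4: a_4=2, p_4 = 2*23 + 19 = 65, q_4 = 2*6 + 5 = 17.

3/1, 4/1, 19/5, 23/6, 65/17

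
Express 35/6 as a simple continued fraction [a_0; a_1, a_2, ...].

[5; 1, 5]

Run the Euclidean algorithm on 35 and 6; the successive quotients are the partial quotients a_0, a_1, ... (each step inverts the fractional part left over by the previous one):
  35 = 5*6 + 5, so a_0 = 5.
  6 = 1*5 + 1, so a_1 = 1.
  5 = 5*1 + 0, so a_2 = 5.
The remainder reaches 0 after 3 divisions, so the expansion has 3 partial quotients, read off in order.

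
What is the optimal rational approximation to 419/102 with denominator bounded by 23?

78/19

Expand x = 419/102 as a continued fraction with the Euclidean algorithm:
  419 = 4*102 + 11, so a_0 = 4.
  102 = 9*11 + 3, so a_1 = 9.
  11 = 3*3 + 2, so a_2 = 3.
  3 = 1*2 + 1, so a_3 = 1.
  2 = 2*1 + 0, so a_4 = 2.
so x = [4; 9, 3, 1, 2].
Convergents (p_i = a_i*p_{i-1} + p_{i-2}, q_i = a_i*q_{i-1} + q_{i-2} with p_{-2}=0, p_{-1}=1, q_{-2}=1, q_{-1}=0), until the denominator exceeds 23:
  i=0: a_0=4, p_0 = 4*1 + 0 = 4, q_0 = 4*0 + 1 = 1.
  i=1: a_1=9, p_1 = 9*4 + 1 = 37, q_1 = 9*1 + 0 = 9.
  i=2: a_2=3, p_2 = 3*37 + 4 = 115, q_2 = 3*9 + 1 = 28.
q_2 = 28 > 23, so the last convergent with denominator <= 23 is p_1/q_1 = 37/9.
The closest fraction with denominator <= 23 is either p_1/q_1 or the intermediate fraction (k*p_1 + p_0)/(k*q_1 + q_0) with the largest k >= 1 whose denominator stays <= 23; these approach x as k grows, and every other convergent or intermediate fraction in range is farther away.
Largest k: floor((23 - q_0)/q_1) = floor((23 - 1)/9) = 2.
That gives (2*37 + 4)/(2*9 + 1) = 78/19.
Compare the errors: |x - 37/9| = |419*9 - 37*102|/(102*9) = 3/918, and |x - 78/19| = |419*19 - 78*102|/(102*19) = 5/1938.
Cross-multiplying, 5*918 = 4590 < 5814 = 3*1938, so 5/1938 is smaller: the intermediate fraction 78/19 is closer to x than 37/9.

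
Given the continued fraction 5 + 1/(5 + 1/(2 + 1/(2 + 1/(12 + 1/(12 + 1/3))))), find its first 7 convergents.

Using the convergent recurrence p_i = a_i*p_{i-1} + p_{i-2}, q_i = a_i*q_{i-1} + q_{i-2} with p_{-2}=0, p_{-1}=1, q_{-2}=1, q_{-1}=0:
  i=0: a_0=5, p_0 = 5*1 + 0 = 5, q_0 = 5*0 + 1 = 1.
  i=1: a_1=5, p_1 = 5*5 + 1 = 26, q_1 = 5*1 + 0 = 5.
  i=2: a_2=2, p_2 = 2*26 + 5 = 57, q_2 = 2*5 + 1 = 11.
  i=3: a_3=2, p_3 = 2*57 + 26 = 140, q_3 = 2*11 + 5 = 27.
  i=4: a_4=12, p_4 = 12*140 + 57 = 1737, q_4 = 12*27 + 11 = 335.
  i=5: a_5=12, p_5 = 12*1737 + 140 = 20984, q_5 = 12*335 + 27 = 4047.
  i=6: a_6=3, p_6 = 3*20984 + 1737 = 64689, q_6 = 3*4047 + 335 = 12476.

5/1, 26/5, 57/11, 140/27, 1737/335, 20984/4047, 64689/12476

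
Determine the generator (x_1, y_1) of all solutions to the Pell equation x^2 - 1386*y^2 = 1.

First expand sqrt(1386) as a continued fraction. With x_i = (sqrt(1386) + m_i)/d_i and (m_0, d_0) = (0, 1): a_0 = floor(sqrt(1386)) = 37, since 37^2 = 1369 <= 1386 < 1444 = 38^2.
Iterate m_{i+1} = d_i*a_i - m_i, d_{i+1} = (1386 - m_{i+1}^2)/d_i, a_{i+1} = floor((a_0 + m_{i+1})/d_{i+1}):
  m_1 = 1*37 - 0 = 37, d_1 = (1386 - 37^2)/1 = 17/1 = 17, a_1 = floor((37 + 37)/17) = 4.
  m_2 = 17*4 - 37 = 31, d_2 = (1386 - 31^2)/17 = 425/17 = 25, a_2 = floor((37 + 31)/25) = 2.
  m_3 = 25*2 - 31 = 19, d_3 = (1386 - 19^2)/25 = 1025/25 = 41, a_3 = floor((37 + 19)/41) = 1.
  m_4 = 41*1 - 19 = 22, d_4 = (1386 - 22^2)/41 = 902/41 = 22, a_4 = floor((37 + 22)/22) = 2.
  m_5 = 22*2 - 22 = 22, d_5 = (1386 - 22^2)/22 = 902/22 = 41, a_5 = floor((37 + 22)/41) = 1.
  m_6 = 41*1 - 22 = 19, d_6 = (1386 - 19^2)/41 = 1025/41 = 25, a_6 = floor((37 + 19)/25) = 2.
  m_7 = 25*2 - 19 = 31, d_7 = (1386 - 31^2)/25 = 425/25 = 17, a_7 = floor((37 + 31)/17) = 4.
  m_8 = 17*4 - 31 = 37, d_8 = (1386 - 37^2)/17 = 17/17 = 1, a_8 = floor((37 + 37)/1) = 74.
  m_9 = 1*74 - 37 = 37, d_9 = (1386 - 37^2)/1 = 17/1 = 17: (m_9, d_9) = (m_1, d_1) = (37, 17), so from here the quotients repeat a_1, ..., a_8; the period length is 8.
So sqrt(1386) = [37; (4, 2, 1, 2, 1, 2, 4, 74)] with period length k = 8.
k is even, so the fundamental solution of x^2 - 1386y^2 = 1 is (p_{k-1}, q_{k-1}) = (p_7, q_7); compute convergents through index 7.
Convergents (p_i = a_i*p_{i-1} + p_{i-2}, q_i = a_i*q_{i-1} + q_{i-2} with p_{-2}=0, p_{-1}=1, q_{-2}=1, q_{-1}=0):
  i=0: a_0=37, p_0 = 37*1 + 0 = 37, q_0 = 37*0 + 1 = 1.
  i=1: a_1=4, p_1 = 4*37 + 1 = 149, q_1 = 4*1 + 0 = 4.
  i=2: a_2=2, p_2 = 2*149 + 37 = 335, q_2 = 2*4 + 1 = 9.
  i=3: a_3=1, p_3 = 1*335 + 149 = 484, q_3 = 1*9 + 4 = 13.
  i=4: a_4=2, p_4 = 2*484 + 335 = 1303, q_4 = 2*13 + 9 = 35.
  i=5: a_5=1, p_5 = 1*1303 + 484 = 1787, q_5 = 1*35 + 13 = 48.
  i=6: a_6=2, p_6 = 2*1787 + 1303 = 4877, q_6 = 2*48 + 35 = 131.
  i=7: a_7=4, p_7 = 4*4877 + 1787 = 21295, q_7 = 4*131 + 48 = 572.
Check: 21295^2 - 1386*572^2 = 453477025 - 453477024 = 1, so (x, y) = (21295, 572) solves the equation, and by the theorem it is the least positive solution.

(x, y) = (21295, 572)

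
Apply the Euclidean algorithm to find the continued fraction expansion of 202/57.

[3; 1, 1, 5, 5]

Run the Euclidean algorithm on 202 and 57; the successive quotients are the partial quotients a_0, a_1, ... (each step inverts the fractional part left over by the previous one):
  202 = 3*57 + 31, so a_0 = 3.
  57 = 1*31 + 26, so a_1 = 1.
  31 = 1*26 + 5, so a_2 = 1.
  26 = 5*5 + 1, so a_3 = 5.
  5 = 5*1 + 0, so a_4 = 5.
The remainder reaches 0 after 5 divisions, so the expansion has 5 partial quotients, read off in order.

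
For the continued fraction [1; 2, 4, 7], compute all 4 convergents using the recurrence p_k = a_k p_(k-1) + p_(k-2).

Using the convergent recurrence p_i = a_i*p_{i-1} + p_{i-2}, q_i = a_i*q_{i-1} + q_{i-2} with p_{-2}=0, p_{-1}=1, q_{-2}=1, q_{-1}=0:
  i=0: a_0=1, p_0 = 1*1 + 0 = 1, q_0 = 1*0 + 1 = 1.
  i=1: a_1=2, p_1 = 2*1 + 1 = 3, q_1 = 2*1 + 0 = 2.
  i=2: a_2=4, p_2 = 4*3 + 1 = 13, q_2 = 4*2 + 1 = 9.
  i=3: a_3=7, p_3 = 7*13 + 3 = 94, q_3 = 7*9 + 2 = 65.

1/1, 3/2, 13/9, 94/65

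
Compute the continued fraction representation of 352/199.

[1; 1, 3, 3, 15]

Run the Euclidean algorithm on 352 and 199; the successive quotients are the partial quotients a_0, a_1, ... (each step inverts the fractional part left over by the previous one):
  352 = 1*199 + 153, so a_0 = 1.
  199 = 1*153 + 46, so a_1 = 1.
  153 = 3*46 + 15, so a_2 = 3.
  46 = 3*15 + 1, so a_3 = 3.
  15 = 15*1 + 0, so a_4 = 15.
The remainder reaches 0 after 5 divisions, so the expansion has 5 partial quotients, read off in order.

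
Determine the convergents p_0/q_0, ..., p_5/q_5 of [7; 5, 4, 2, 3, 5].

Using the convergent recurrence p_i = a_i*p_{i-1} + p_{i-2}, q_i = a_i*q_{i-1} + q_{i-2} with p_{-2}=0, p_{-1}=1, q_{-2}=1, q_{-1}=0:
  i=0: a_0=7, p_0 = 7*1 + 0 = 7, q_0 = 7*0 + 1 = 1.
  i=1: a_1=5, p_1 = 5*7 + 1 = 36, q_1 = 5*1 + 0 = 5.
  i=2: a_2=4, p_2 = 4*36 + 7 = 151, q_2 = 4*5 + 1 = 21.
  i=3: a_3=2, p_3 = 2*151 + 36 = 338, q_3 = 2*21 + 5 = 47.
  i=4: a_4=3, p_4 = 3*338 + 151 = 1165, q_4 = 3*47 + 21 = 162.
  i=5: a_5=5, p_5 = 5*1165 + 338 = 6163, q_5 = 5*162 + 47 = 857.

7/1, 36/5, 151/21, 338/47, 1165/162, 6163/857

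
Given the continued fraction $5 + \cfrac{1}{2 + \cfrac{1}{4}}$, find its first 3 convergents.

5/1, 11/2, 49/9

Using the convergent recurrence p_i = a_i*p_{i-1} + p_{i-2}, q_i = a_i*q_{i-1} + q_{i-2} with p_{-2}=0, p_{-1}=1, q_{-2}=1, q_{-1}=0:
  i=0: a_0=5, p_0 = 5*1 + 0 = 5, q_0 = 5*0 + 1 = 1.
  i=1: a_1=2, p_1 = 2*5 + 1 = 11, q_1 = 2*1 + 0 = 2.
  i=2: a_2=4, p_2 = 4*11 + 5 = 49, q_2 = 4*2 + 1 = 9.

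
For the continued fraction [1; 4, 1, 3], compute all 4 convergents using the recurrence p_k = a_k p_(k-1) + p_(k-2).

Using the convergent recurrence p_i = a_i*p_{i-1} + p_{i-2}, q_i = a_i*q_{i-1} + q_{i-2} with p_{-2}=0, p_{-1}=1, q_{-2}=1, q_{-1}=0:
  i=0: a_0=1, p_0 = 1*1 + 0 = 1, q_0 = 1*0 + 1 = 1.
  i=1: a_1=4, p_1 = 4*1 + 1 = 5, q_1 = 4*1 + 0 = 4.
  i=2: a_2=1, p_2 = 1*5 + 1 = 6, q_2 = 1*4 + 1 = 5.
  i=3: a_3=3, p_3 = 3*6 + 5 = 23, q_3 = 3*5 + 4 = 19.

1/1, 5/4, 6/5, 23/19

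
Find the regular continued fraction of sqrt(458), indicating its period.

Write x_i = (sqrt(458) + m_i)/d_i with (m_0, d_0) = (0, 1). a_0 = floor(sqrt(458)) = 21, since 21^2 = 441 <= 458 < 484 = 22^2.
Iterate m_{i+1} = d_i*a_i - m_i, d_{i+1} = (458 - m_{i+1}^2)/d_i, a_{i+1} = floor((a_0 + m_{i+1})/d_{i+1}):
  m_1 = 1*21 - 0 = 21, d_1 = (458 - 21^2)/1 = 17/1 = 17, a_1 = floor((21 + 21)/17) = 2.
  m_2 = 17*2 - 21 = 13, d_2 = (458 - 13^2)/17 = 289/17 = 17, a_2 = floor((21 + 13)/17) = 2.
  m_3 = 17*2 - 13 = 21, d_3 = (458 - 21^2)/17 = 17/17 = 1, a_3 = floor((21 + 21)/1) = 42.
  m_4 = 1*42 - 21 = 21, d_4 = (458 - 21^2)/1 = 17/1 = 17: (m_4, d_4) = (m_1, d_1) = (21, 17), so from here the quotients repeat a_1, ..., a_3; the period length is 3.
Hence the expansion of sqrt(458) is a_0 = 21 followed by the repeating block 2, 2, 42 (period 3).

[21; (2, 2, 42)]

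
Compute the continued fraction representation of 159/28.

Run the Euclidean algorithm on 159 and 28; the successive quotients are the partial quotients a_0, a_1, ... (each step inverts the fractional part left over by the previous one):
  159 = 5*28 + 19, so a_0 = 5.
  28 = 1*19 + 9, so a_1 = 1.
  19 = 2*9 + 1, so a_2 = 2.
  9 = 9*1 + 0, so a_3 = 9.
The remainder reaches 0 after 4 divisions, so the expansion has 4 partial quotients, read off in order.

[5; 1, 2, 9]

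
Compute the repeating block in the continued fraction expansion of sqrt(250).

Write x_i = (sqrt(250) + m_i)/d_i with (m_0, d_0) = (0, 1). a_0 = floor(sqrt(250)) = 15, since 15^2 = 225 <= 250 < 256 = 16^2.
Iterate m_{i+1} = d_i*a_i - m_i, d_{i+1} = (250 - m_{i+1}^2)/d_i, a_{i+1} = floor((a_0 + m_{i+1})/d_{i+1}):
  m_1 = 1*15 - 0 = 15, d_1 = (250 - 15^2)/1 = 25/1 = 25, a_1 = floor((15 + 15)/25) = 1.
  m_2 = 25*1 - 15 = 10, d_2 = (250 - 10^2)/25 = 150/25 = 6, a_2 = floor((15 + 10)/6) = 4.
  m_3 = 6*4 - 10 = 14, d_3 = (250 - 14^2)/6 = 54/6 = 9, a_3 = floor((15 + 14)/9) = 3.
  m_4 = 9*3 - 14 = 13, d_4 = (250 - 13^2)/9 = 81/9 = 9, a_4 = floor((15 + 13)/9) = 3.
  m_5 = 9*3 - 13 = 14, d_5 = (250 - 14^2)/9 = 54/9 = 6, a_5 = floor((15 + 14)/6) = 4.
  m_6 = 6*4 - 14 = 10, d_6 = (250 - 10^2)/6 = 150/6 = 25, a_6 = floor((15 + 10)/25) = 1.
  m_7 = 25*1 - 10 = 15, d_7 = (250 - 15^2)/25 = 25/25 = 1, a_7 = floor((15 + 15)/1) = 30.
  m_8 = 1*30 - 15 = 15, d_8 = (250 - 15^2)/1 = 25/1 = 25: (m_8, d_8) = (m_1, d_1) = (15, 25), so from here the quotients repeat a_1, ..., a_7; the period length is 7.
Hence the expansion of sqrt(250) is a_0 = 15 followed by the repeating block 1, 4, 3, 3, 4, 1, 30 (period 7).

[15; (1, 4, 3, 3, 4, 1, 30)]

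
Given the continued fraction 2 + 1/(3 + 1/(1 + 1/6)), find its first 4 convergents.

Using the convergent recurrence p_i = a_i*p_{i-1} + p_{i-2}, q_i = a_i*q_{i-1} + q_{i-2} with p_{-2}=0, p_{-1}=1, q_{-2}=1, q_{-1}=0:
  i=0: a_0=2, p_0 = 2*1 + 0 = 2, q_0 = 2*0 + 1 = 1.
  i=1: a_1=3, p_1 = 3*2 + 1 = 7, q_1 = 3*1 + 0 = 3.
  i=2: a_2=1, p_2 = 1*7 + 2 = 9, q_2 = 1*3 + 1 = 4.
  i=3: a_3=6, p_3 = 6*9 + 7 = 61, q_3 = 6*4 + 3 = 27.

2/1, 7/3, 9/4, 61/27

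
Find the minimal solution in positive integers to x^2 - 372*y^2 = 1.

First expand sqrt(372) as a continued fraction. With x_i = (sqrt(372) + m_i)/d_i and (m_0, d_0) = (0, 1): a_0 = floor(sqrt(372)) = 19, since 19^2 = 361 <= 372 < 400 = 20^2.
Iterate m_{i+1} = d_i*a_i - m_i, d_{i+1} = (372 - m_{i+1}^2)/d_i, a_{i+1} = floor((a_0 + m_{i+1})/d_{i+1}):
  m_1 = 1*19 - 0 = 19, d_1 = (372 - 19^2)/1 = 11/1 = 11, a_1 = floor((19 + 19)/11) = 3.
  m_2 = 11*3 - 19 = 14, d_2 = (372 - 14^2)/11 = 176/11 = 16, a_2 = floor((19 + 14)/16) = 2.
  m_3 = 16*2 - 14 = 18, d_3 = (372 - 18^2)/16 = 48/16 = 3, a_3 = floor((19 + 18)/3) = 12.
  m_4 = 3*12 - 18 = 18, d_4 = (372 - 18^2)/3 = 48/3 = 16, a_4 = floor((19 + 18)/16) = 2.
  m_5 = 16*2 - 18 = 14, d_5 = (372 - 14^2)/16 = 176/16 = 11, a_5 = floor((19 + 14)/11) = 3.
  m_6 = 11*3 - 14 = 19, d_6 = (372 - 19^2)/11 = 11/11 = 1, a_6 = floor((19 + 19)/1) = 38.
  m_7 = 1*38 - 19 = 19, d_7 = (372 - 19^2)/1 = 11/1 = 11: (m_7, d_7) = (m_1, d_1) = (19, 11), so from here the quotients repeat a_1, ..., a_6; the period length is 6.
So sqrt(372) = [19; (3, 2, 12, 2, 3, 38)] with period length k = 6.
k is even, so the fundamental solution of x^2 - 372y^2 = 1 is (p_{k-1}, q_{k-1}) = (p_5, q_5); compute convergents through index 5.
Convergents (p_i = a_i*p_{i-1} + p_{i-2}, q_i = a_i*q_{i-1} + q_{i-2} with p_{-2}=0, p_{-1}=1, q_{-2}=1, q_{-1}=0):
  i=0: a_0=19, p_0 = 19*1 + 0 = 19, q_0 = 19*0 + 1 = 1.
  i=1: a_1=3, p_1 = 3*19 + 1 = 58, q_1 = 3*1 + 0 = 3.
  i=2: a_2=2, p_2 = 2*58 + 19 = 135, q_2 = 2*3 + 1 = 7.
  i=3: a_3=12, p_3 = 12*135 + 58 = 1678, q_3 = 12*7 + 3 = 87.
  i=4: a_4=2, p_4 = 2*1678 + 135 = 3491, q_4 = 2*87 + 7 = 181.
  i=5: a_5=3, p_5 = 3*3491 + 1678 = 12151, q_5 = 3*181 + 87 = 630.
Check: 12151^2 - 372*630^2 = 147646801 - 147646800 = 1, so (x, y) = (12151, 630) solves the equation, and by the theorem it is the least positive solution.

(x, y) = (12151, 630)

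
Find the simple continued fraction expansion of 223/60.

[3; 1, 2, 1, 1, 8]

Run the Euclidean algorithm on 223 and 60; the successive quotients are the partial quotients a_0, a_1, ... (each step inverts the fractional part left over by the previous one):
  223 = 3*60 + 43, so a_0 = 3.
  60 = 1*43 + 17, so a_1 = 1.
  43 = 2*17 + 9, so a_2 = 2.
  17 = 1*9 + 8, so a_3 = 1.
  9 = 1*8 + 1, so a_4 = 1.
  8 = 8*1 + 0, so a_5 = 8.
The remainder reaches 0 after 6 divisions, so the expansion has 6 partial quotients, read off in order.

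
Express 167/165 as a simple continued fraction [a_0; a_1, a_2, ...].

[1; 82, 2]

Run the Euclidean algorithm on 167 and 165; the successive quotients are the partial quotients a_0, a_1, ... (each step inverts the fractional part left over by the previous one):
  167 = 1*165 + 2, so a_0 = 1.
  165 = 82*2 + 1, so a_1 = 82.
  2 = 2*1 + 0, so a_2 = 2.
The remainder reaches 0 after 3 divisions, so the expansion has 3 partial quotients, read off in order.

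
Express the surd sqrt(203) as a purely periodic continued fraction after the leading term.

[14; (4, 28)]

Write x_i = (sqrt(203) + m_i)/d_i with (m_0, d_0) = (0, 1). a_0 = floor(sqrt(203)) = 14, since 14^2 = 196 <= 203 < 225 = 15^2.
Iterate m_{i+1} = d_i*a_i - m_i, d_{i+1} = (203 - m_{i+1}^2)/d_i, a_{i+1} = floor((a_0 + m_{i+1})/d_{i+1}):
  m_1 = 1*14 - 0 = 14, d_1 = (203 - 14^2)/1 = 7/1 = 7, a_1 = floor((14 + 14)/7) = 4.
  m_2 = 7*4 - 14 = 14, d_2 = (203 - 14^2)/7 = 7/7 = 1, a_2 = floor((14 + 14)/1) = 28.
  m_3 = 1*28 - 14 = 14, d_3 = (203 - 14^2)/1 = 7/1 = 7: (m_3, d_3) = (m_1, d_1) = (14, 7), so from here the quotients repeat a_1, a_2; the period length is 2.
Hence the expansion of sqrt(203) is a_0 = 14 followed by the repeating block 4, 28 (period 2).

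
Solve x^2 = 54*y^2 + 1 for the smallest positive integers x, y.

First expand sqrt(54) as a continued fraction. With x_i = (sqrt(54) + m_i)/d_i and (m_0, d_0) = (0, 1): a_0 = floor(sqrt(54)) = 7, since 7^2 = 49 <= 54 < 64 = 8^2.
Iterate m_{i+1} = d_i*a_i - m_i, d_{i+1} = (54 - m_{i+1}^2)/d_i, a_{i+1} = floor((a_0 + m_{i+1})/d_{i+1}):
  m_1 = 1*7 - 0 = 7, d_1 = (54 - 7^2)/1 = 5/1 = 5, a_1 = floor((7 + 7)/5) = 2.
  m_2 = 5*2 - 7 = 3, d_2 = (54 - 3^2)/5 = 45/5 = 9, a_2 = floor((7 + 3)/9) = 1.
  m_3 = 9*1 - 3 = 6, d_3 = (54 - 6^2)/9 = 18/9 = 2, a_3 = floor((7 + 6)/2) = 6.
  m_4 = 2*6 - 6 = 6, d_4 = (54 - 6^2)/2 = 18/2 = 9, a_4 = floor((7 + 6)/9) = 1.
  m_5 = 9*1 - 6 = 3, d_5 = (54 - 3^2)/9 = 45/9 = 5, a_5 = floor((7 + 3)/5) = 2.
  m_6 = 5*2 - 3 = 7, d_6 = (54 - 7^2)/5 = 5/5 = 1, a_6 = floor((7 + 7)/1) = 14.
  m_7 = 1*14 - 7 = 7, d_7 = (54 - 7^2)/1 = 5/1 = 5: (m_7, d_7) = (m_1, d_1) = (7, 5), so from here the quotients repeat a_1, ..., a_6; the period length is 6.
So sqrt(54) = [7; (2, 1, 6, 1, 2, 14)] with period length k = 6.
k is even, so the fundamental solution of x^2 - 54y^2 = 1 is (p_{k-1}, q_{k-1}) = (p_5, q_5); compute convergents through index 5.
Convergents (p_i = a_i*p_{i-1} + p_{i-2}, q_i = a_i*q_{i-1} + q_{i-2} with p_{-2}=0, p_{-1}=1, q_{-2}=1, q_{-1}=0):
  i=0: a_0=7, p_0 = 7*1 + 0 = 7, q_0 = 7*0 + 1 = 1.
  i=1: a_1=2, p_1 = 2*7 + 1 = 15, q_1 = 2*1 + 0 = 2.
  i=2: a_2=1, p_2 = 1*15 + 7 = 22, q_2 = 1*2 + 1 = 3.
  i=3: a_3=6, p_3 = 6*22 + 15 = 147, q_3 = 6*3 + 2 = 20.
  i=4: a_4=1, p_4 = 1*147 + 22 = 169, q_4 = 1*20 + 3 = 23.
  i=5: a_5=2, p_5 = 2*169 + 147 = 485, q_5 = 2*23 + 20 = 66.
Check: 485^2 - 54*66^2 = 235225 - 235224 = 1, so (x, y) = (485, 66) solves the equation, and by the theorem it is the least positive solution.

(x, y) = (485, 66)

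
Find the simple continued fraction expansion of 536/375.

Run the Euclidean algorithm on 536 and 375; the successive quotients are the partial quotients a_0, a_1, ... (each step inverts the fractional part left over by the previous one):
  536 = 1*375 + 161, so a_0 = 1.
  375 = 2*161 + 53, so a_1 = 2.
  161 = 3*53 + 2, so a_2 = 3.
  53 = 26*2 + 1, so a_3 = 26.
  2 = 2*1 + 0, so a_4 = 2.
The remainder reaches 0 after 5 divisions, so the expansion has 5 partial quotients, read off in order.

[1; 2, 3, 26, 2]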